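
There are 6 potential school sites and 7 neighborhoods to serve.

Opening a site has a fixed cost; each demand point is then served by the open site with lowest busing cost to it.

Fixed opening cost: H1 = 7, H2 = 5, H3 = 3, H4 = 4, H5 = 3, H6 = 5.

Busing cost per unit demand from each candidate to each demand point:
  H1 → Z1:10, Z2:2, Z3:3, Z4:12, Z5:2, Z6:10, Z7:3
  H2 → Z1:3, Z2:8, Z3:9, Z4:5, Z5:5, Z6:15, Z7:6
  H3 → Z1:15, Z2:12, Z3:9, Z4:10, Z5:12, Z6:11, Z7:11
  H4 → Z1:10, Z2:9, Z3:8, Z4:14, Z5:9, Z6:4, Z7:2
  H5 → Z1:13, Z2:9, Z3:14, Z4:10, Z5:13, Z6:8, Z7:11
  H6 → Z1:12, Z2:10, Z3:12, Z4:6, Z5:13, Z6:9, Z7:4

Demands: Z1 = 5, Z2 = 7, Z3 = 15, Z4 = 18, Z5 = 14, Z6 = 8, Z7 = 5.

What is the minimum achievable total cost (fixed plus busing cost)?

Open {H1, H2, H4}: assign each demand point to its cheapest open site.
  Z1→H2 5×3=15, Z2→H1 7×2=14, Z3→H1 15×3=45, Z4→H2 18×5=90, Z5→H1 14×2=28, Z6→H4 8×4=32, Z7→H4 5×2=10
  busing cost 234, fixed 16 → total 250.
Compare {H1, H2, H3, H4}: busing cost 234 + fixed 19 = 253.
Compare {H1, H2, H4, H5}: busing cost 234 + fixed 19 = 253.
Compare {H1, H2, H4, H6}: busing cost 234 + fixed 21 = 255.
All other subsets cost ≥ 253. Minimum total cost: 250.

250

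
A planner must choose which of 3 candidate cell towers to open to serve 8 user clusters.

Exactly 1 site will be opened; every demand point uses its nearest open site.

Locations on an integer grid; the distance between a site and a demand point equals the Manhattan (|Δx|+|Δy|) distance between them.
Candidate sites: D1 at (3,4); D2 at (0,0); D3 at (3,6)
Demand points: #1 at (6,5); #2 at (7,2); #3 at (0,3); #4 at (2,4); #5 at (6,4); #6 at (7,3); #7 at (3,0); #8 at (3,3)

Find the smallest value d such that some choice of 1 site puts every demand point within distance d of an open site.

Open {D1}.
  Farthest demand point is #2 at distance 6 (to D1); all others are ≤ 6.
With {D3} the worst case is 8.
With {D2} the worst case is 11.
No size-1 selection achieves below 6.

6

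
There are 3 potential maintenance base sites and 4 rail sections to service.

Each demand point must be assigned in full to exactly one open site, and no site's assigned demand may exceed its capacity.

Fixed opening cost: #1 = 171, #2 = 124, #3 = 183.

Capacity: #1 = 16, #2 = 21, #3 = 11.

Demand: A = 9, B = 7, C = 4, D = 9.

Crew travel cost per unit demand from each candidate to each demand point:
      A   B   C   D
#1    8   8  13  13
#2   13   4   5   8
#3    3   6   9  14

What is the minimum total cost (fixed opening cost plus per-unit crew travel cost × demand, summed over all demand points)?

454

Open {#2, #3}; cheapest assignment that respects the capacities:
  #2 (cap 21, load 20): B, C, D — cost 7×4 + 4×5 + 9×8 = 120
  #3 (cap 11, load 9): A — cost 9×3 = 27
  Shipping 147, fixed 307 → total 454.
  Any other capacity-feasible assignment to {#2, #3} ships for at least 147.
Compare {#1, #2}: its best feasible assignment gives total 487.
Compare {#1, #2, #3}: its best feasible assignment gives total 625.
Every other set of open sites that can feasibly serve all demand totals ≥ 487 even under its best assignment. Minimum: 454.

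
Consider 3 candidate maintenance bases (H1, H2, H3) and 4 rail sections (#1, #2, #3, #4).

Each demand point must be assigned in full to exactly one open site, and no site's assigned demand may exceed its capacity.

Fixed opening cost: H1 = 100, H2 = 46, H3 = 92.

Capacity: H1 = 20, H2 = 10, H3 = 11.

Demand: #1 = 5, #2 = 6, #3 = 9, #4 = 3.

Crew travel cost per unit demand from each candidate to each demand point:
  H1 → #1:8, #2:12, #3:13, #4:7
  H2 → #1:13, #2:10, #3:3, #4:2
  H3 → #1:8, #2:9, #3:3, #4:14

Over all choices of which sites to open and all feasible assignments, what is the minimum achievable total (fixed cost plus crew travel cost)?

306

Open {H1, H2}; cheapest assignment that respects the capacities:
  H1 (cap 20, load 14): #1, #2, #4 — cost 5×8 + 6×12 + 3×7 = 133
  H2 (cap 10, load 9): #3 — cost 9×3 = 27
  Shipping 160, fixed 146 → total 306.
  Any other capacity-feasible assignment to {H1, H2} ships for at least 160.
Compare {H1, H3}: its best feasible assignment gives total 352.
Compare {H1, H2, H3}: its best feasible assignment gives total 371.
Every other set of open sites that can feasibly serve all demand totals ≥ 352 even under its best assignment. Minimum: 306.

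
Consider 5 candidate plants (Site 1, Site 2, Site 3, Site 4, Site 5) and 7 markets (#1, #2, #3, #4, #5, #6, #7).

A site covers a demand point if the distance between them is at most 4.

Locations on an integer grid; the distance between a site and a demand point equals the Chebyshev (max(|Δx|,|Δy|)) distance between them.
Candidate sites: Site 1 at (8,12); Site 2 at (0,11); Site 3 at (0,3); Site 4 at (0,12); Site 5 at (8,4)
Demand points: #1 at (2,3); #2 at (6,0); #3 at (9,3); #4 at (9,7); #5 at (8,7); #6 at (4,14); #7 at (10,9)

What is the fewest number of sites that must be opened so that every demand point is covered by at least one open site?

Coverage sets (demand points within 4 of each site):
  Site 1: {#6, #7}
  Site 2: {#6}
  Site 3: {#1}
  Site 4: {#6}
  Site 5: {#2, #3, #4, #5}
No 2 sites suffice: every size-2 union leaves at least one demand point uncovered.
But {Site 1, Site 3, Site 5} covers everything, so the minimum is 3.

3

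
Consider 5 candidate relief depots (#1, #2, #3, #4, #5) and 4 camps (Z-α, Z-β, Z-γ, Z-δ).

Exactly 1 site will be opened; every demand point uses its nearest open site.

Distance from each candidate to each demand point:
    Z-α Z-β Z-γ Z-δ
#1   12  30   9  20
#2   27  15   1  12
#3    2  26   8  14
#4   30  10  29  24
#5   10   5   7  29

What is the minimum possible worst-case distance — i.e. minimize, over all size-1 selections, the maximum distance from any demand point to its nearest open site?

Open {#3}.
  Farthest demand point is Z-β at distance 26 (to #3); all others are ≤ 26.
With {#2} the worst case is 27.
With {#5} the worst case is 29.
No size-1 selection achieves below 26.

26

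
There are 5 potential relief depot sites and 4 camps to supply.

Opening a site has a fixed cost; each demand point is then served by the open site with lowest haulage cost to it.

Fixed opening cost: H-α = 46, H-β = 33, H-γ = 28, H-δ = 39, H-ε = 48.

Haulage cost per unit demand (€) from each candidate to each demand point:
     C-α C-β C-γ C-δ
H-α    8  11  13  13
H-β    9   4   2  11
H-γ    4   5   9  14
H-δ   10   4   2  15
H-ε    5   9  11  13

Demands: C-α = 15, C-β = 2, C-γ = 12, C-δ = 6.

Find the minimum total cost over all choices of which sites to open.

Open {H-β, H-γ}: assign each demand point to its cheapest open site.
  C-α→H-γ 15×4=60, C-β→H-β 2×4=8, C-γ→H-β 12×2=24, C-δ→H-β 6×11=66
  haulage cost 158, fixed 61 → total 219.
Compare {H-γ, H-δ}: haulage cost 176 + fixed 67 = 243.
Compare {H-β, H-ε}: haulage cost 173 + fixed 81 = 254.
Compare {H-β, H-γ, H-δ}: haulage cost 158 + fixed 100 = 258.
All other subsets cost ≥ 243. Minimum total cost: 219.

219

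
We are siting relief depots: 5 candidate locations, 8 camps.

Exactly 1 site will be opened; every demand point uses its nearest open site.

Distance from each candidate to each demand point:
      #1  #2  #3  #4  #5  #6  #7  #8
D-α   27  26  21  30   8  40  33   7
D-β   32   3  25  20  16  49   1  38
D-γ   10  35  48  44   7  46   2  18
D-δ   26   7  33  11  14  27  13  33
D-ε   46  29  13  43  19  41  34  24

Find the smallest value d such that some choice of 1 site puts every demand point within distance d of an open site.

Open {D-δ}.
  Farthest demand point is #3 at distance 33 (to D-δ); all others are ≤ 33.
With {D-α} the worst case is 40.
With {D-ε} the worst case is 46.
No size-1 selection achieves below 33.

33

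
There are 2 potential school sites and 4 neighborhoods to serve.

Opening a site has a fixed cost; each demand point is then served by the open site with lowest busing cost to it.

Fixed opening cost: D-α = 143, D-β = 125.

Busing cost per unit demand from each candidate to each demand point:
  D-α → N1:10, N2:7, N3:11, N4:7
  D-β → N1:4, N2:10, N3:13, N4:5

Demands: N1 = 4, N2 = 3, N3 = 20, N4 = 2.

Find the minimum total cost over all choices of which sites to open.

Open {D-α}: assign each demand point to its cheapest open site.
  N1→D-α 4×10=40, N2→D-α 3×7=21, N3→D-α 20×11=220, N4→D-α 2×7=14
  busing cost 295, fixed 143 → total 438.
Compare {D-β}: busing cost 316 + fixed 125 = 441.
Compare {D-α, D-β}: busing cost 267 + fixed 268 = 535.

438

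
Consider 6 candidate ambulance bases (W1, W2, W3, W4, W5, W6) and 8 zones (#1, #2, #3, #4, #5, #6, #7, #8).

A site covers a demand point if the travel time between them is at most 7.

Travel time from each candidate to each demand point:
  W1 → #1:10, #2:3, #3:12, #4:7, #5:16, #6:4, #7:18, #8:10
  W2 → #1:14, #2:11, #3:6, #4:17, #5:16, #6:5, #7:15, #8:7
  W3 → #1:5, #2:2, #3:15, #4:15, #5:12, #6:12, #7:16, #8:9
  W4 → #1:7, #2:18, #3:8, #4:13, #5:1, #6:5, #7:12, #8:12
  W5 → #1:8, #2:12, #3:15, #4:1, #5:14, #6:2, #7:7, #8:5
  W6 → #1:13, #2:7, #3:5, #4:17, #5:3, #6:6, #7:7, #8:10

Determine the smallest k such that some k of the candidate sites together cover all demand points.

Coverage sets (demand points within 7 of each site):
  W1: {#2, #4, #6}
  W2: {#3, #6, #8}
  W3: {#1, #2}
  W4: {#1, #5, #6}
  W5: {#4, #6, #7, #8}
  W6: {#2, #3, #5, #6, #7}
No 2 sites suffice: every size-2 union leaves at least one demand point uncovered.
But {W3, W5, W6} covers everything, so the minimum is 3.

3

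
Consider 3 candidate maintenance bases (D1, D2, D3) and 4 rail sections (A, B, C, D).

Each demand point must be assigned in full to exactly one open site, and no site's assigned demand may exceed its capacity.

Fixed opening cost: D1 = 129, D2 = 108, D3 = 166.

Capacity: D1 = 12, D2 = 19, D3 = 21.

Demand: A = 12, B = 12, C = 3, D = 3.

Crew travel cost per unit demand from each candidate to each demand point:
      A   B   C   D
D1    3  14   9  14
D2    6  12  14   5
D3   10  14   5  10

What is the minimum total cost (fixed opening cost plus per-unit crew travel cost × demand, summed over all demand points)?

474

Open {D1, D2}; cheapest assignment that respects the capacities:
  D1 (cap 12, load 12): A — cost 12×3 = 36
  D2 (cap 19, load 18): B, C, D — cost 12×12 + 3×14 + 3×5 = 201
  Shipping 237, fixed 237 → total 474.
  Any other capacity-feasible assignment to {D1, D2} ships for at least 237.
Compare {D1, D3}: its best feasible assignment gives total 544.
Compare {D2, D3}: its best feasible assignment gives total 544.
Every other set of open sites that can feasibly serve all demand totals ≥ 544 even under its best assignment. Minimum: 474.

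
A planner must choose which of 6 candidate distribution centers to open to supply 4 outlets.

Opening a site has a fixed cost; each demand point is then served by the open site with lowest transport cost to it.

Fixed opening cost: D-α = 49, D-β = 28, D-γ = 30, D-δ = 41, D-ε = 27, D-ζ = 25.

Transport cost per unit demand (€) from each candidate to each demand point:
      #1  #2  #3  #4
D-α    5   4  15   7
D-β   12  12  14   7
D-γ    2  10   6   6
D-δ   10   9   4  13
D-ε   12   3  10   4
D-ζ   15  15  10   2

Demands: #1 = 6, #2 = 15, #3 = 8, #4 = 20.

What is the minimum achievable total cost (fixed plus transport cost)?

227

Open {D-γ, D-ε, D-ζ}: assign each demand point to its cheapest open site.
  #1→D-γ 6×2=12, #2→D-ε 15×3=45, #3→D-γ 8×6=48, #4→D-ζ 20×2=40
  transport cost 145, fixed 82 → total 227.
Compare {D-γ, D-ε}: transport cost 185 + fixed 57 = 242.
Compare {D-γ, D-δ, D-ε, D-ζ}: transport cost 129 + fixed 123 = 252.
Compare {D-β, D-γ, D-ε, D-ζ}: transport cost 145 + fixed 110 = 255.
All other subsets cost ≥ 242. Minimum total cost: 227.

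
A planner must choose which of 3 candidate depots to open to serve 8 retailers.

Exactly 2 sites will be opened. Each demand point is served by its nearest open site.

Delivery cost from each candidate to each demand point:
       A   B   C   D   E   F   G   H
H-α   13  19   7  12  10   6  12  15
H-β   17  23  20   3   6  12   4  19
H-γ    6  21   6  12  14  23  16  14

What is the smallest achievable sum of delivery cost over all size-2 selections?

72

Open {H-β, H-γ}.
  A→H-γ 6, B→H-γ 21, C→H-γ 6, D→H-β 3, E→H-β 6, F→H-β 12, G→H-β 4, H→H-γ 14  ⇒ total 72.
Compare {H-α, H-β}: total 73.
Compare {H-α, H-γ}: total 85.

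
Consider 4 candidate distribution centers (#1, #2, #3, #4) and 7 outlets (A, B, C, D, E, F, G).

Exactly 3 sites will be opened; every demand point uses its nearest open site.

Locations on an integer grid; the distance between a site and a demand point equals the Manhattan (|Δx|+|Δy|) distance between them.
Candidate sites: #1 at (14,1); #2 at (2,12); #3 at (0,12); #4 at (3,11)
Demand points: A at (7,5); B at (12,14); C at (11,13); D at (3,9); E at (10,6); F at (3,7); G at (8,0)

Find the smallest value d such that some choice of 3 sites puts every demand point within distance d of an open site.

Open {#1, #2, #3}.
  Farthest demand point is B at distance 12 (to #2); all others are ≤ 12.
With {#1, #2, #4} the worst case is 12.
With {#1, #3, #4} the worst case is 12.
No size-3 selection achieves below 12.

12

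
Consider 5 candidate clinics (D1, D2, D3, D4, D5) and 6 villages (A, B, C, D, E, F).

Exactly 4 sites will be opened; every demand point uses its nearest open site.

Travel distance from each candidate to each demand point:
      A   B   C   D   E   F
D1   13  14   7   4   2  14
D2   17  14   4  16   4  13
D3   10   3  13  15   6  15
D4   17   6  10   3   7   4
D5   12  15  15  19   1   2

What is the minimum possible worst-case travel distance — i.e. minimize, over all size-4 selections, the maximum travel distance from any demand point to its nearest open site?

10

Open {D1, D2, D3, D4}.
  Farthest demand point is A at travel distance 10 (to D3); all others are ≤ 10.
With {D1, D2, D3, D5} the worst case is 10.
With {D1, D3, D4, D5} the worst case is 10.
No size-4 selection achieves below 10.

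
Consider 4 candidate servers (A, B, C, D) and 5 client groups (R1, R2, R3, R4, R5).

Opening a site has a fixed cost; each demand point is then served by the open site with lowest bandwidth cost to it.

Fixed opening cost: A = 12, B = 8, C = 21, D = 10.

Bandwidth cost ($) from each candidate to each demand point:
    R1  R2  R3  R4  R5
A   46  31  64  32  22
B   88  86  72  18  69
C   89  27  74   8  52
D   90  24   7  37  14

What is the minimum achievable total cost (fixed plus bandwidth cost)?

139

Open {A, B, D}: assign each demand point to its cheapest open site.
  R1→A 46, R2→D 24, R3→D 7, R4→B 18, R5→D 14
  bandwidth cost 109, fixed 30 → total 139.
Compare {A, C, D}: bandwidth cost 99 + fixed 43 = 142.
Compare {A, D}: bandwidth cost 123 + fixed 22 = 145.
Compare {A, B, C, D}: bandwidth cost 99 + fixed 51 = 150.
All other subsets cost ≥ 142. Minimum total cost: 139.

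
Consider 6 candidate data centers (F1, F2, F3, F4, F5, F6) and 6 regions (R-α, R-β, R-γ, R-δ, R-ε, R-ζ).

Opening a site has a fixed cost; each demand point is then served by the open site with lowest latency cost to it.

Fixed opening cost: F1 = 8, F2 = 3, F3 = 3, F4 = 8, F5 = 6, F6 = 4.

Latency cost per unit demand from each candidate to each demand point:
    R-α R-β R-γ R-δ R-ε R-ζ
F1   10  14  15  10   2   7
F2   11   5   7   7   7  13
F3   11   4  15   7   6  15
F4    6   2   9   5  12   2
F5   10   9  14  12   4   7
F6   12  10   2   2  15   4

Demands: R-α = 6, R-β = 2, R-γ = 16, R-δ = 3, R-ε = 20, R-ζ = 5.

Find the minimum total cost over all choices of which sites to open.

Open {F1, F4, F6}: assign each demand point to its cheapest open site.
  R-α→F4 6×6=36, R-β→F4 2×2=4, R-γ→F6 16×2=32, R-δ→F6 3×2=6, R-ε→F1 20×2=40, R-ζ→F4 5×2=10
  latency cost 128, fixed 20 → total 148.
Compare {F1, F2, F4, F6}: latency cost 128 + fixed 23 = 151.
Compare {F1, F3, F4, F6}: latency cost 128 + fixed 23 = 151.
Compare {F1, F4, F5, F6}: latency cost 128 + fixed 26 = 154.
All other subsets cost ≥ 151. Minimum total cost: 148.

148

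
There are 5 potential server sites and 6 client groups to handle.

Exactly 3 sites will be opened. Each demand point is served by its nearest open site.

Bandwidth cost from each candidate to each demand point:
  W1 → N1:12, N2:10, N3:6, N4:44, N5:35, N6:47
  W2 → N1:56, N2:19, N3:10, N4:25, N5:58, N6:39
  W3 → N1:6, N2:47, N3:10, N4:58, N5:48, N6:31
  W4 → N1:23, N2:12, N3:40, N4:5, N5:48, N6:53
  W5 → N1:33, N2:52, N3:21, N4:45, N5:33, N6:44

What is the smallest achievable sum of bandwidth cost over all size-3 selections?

Open {W1, W3, W4}.
  N1→W3 6, N2→W1 10, N3→W1 6, N4→W4 5, N5→W1 35, N6→W3 31  ⇒ total 93.
Compare {W3, W4, W5}: total 97.
Compare {W1, W2, W4}: total 107.
No size-3 selection does better; minimum is 93.

93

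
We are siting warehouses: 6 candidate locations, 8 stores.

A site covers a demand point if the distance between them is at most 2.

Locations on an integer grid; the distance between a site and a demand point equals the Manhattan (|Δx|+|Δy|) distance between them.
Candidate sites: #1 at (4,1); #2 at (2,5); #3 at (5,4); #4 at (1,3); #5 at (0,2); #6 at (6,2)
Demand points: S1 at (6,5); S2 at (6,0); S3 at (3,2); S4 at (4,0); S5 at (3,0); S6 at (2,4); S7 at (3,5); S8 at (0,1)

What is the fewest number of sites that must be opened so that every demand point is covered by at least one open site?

5

Coverage sets (demand points within 2 of each site):
  #1: {S3, S4, S5}
  #2: {S6, S7}
  #3: {S1}
  #4: {S6}
  #5: {S8}
  #6: {S2}
No 4 sites suffice: every size-4 union leaves at least one demand point uncovered.
But {#1, #2, #3, #5, #6} covers everything, so the minimum is 5.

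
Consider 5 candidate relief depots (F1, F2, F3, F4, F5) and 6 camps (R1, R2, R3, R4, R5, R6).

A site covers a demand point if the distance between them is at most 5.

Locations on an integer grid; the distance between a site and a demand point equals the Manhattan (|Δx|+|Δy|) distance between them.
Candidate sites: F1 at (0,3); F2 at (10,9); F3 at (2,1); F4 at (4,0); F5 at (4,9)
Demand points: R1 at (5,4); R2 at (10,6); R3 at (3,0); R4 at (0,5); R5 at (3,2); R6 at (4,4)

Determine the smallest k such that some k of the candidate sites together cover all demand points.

3

Coverage sets (demand points within 5 of each site):
  F1: {R4, R5, R6}
  F2: {R2}
  F3: {R3, R5, R6}
  F4: {R1, R3, R5, R6}
  F5: {R6}
No 2 sites suffice: every size-2 union leaves at least one demand point uncovered.
But {F1, F2, F4} covers everything, so the minimum is 3.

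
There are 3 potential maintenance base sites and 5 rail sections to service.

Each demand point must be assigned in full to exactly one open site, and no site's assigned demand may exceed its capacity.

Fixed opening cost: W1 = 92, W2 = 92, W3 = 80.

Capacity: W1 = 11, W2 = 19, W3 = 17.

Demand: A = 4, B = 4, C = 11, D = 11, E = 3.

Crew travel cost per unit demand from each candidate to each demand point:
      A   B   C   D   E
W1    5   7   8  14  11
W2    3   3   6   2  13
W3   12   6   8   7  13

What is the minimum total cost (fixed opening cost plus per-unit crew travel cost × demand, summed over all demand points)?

345

Open {W2, W3}; cheapest assignment that respects the capacities:
  W2 (cap 19, load 19): A, B, D — cost 4×3 + 4×3 + 11×2 = 46
  W3 (cap 17, load 14): C, E — cost 11×8 + 3×13 = 127
  Shipping 173, fixed 172 → total 345.
  Any other capacity-feasible assignment to {W2, W3} ships for at least 173.
Compare {W1, W2, W3}: its best feasible assignment gives total 431.
Every other set of open sites that can feasibly serve all demand totals ≥ 431 even under its best assignment. Minimum: 345.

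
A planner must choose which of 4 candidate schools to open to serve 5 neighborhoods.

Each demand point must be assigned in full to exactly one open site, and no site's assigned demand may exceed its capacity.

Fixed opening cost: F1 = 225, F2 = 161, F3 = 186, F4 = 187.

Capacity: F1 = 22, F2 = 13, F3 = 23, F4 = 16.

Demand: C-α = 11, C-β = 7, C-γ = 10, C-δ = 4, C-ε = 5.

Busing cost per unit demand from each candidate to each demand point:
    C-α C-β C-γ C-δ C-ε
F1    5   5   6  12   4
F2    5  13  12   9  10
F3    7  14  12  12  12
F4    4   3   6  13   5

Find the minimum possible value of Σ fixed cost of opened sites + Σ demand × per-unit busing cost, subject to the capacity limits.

Open {F1, F4}; cheapest assignment that respects the capacities:
  F1 (cap 22, load 22): C-β, C-γ, C-ε — cost 7×5 + 10×6 + 5×4 = 115
  F4 (cap 16, load 15): C-α, C-δ — cost 11×4 + 4×13 = 96
  Shipping 211, fixed 412 → total 623.
  Any other capacity-feasible assignment to {F1, F4} ships for at least 211.
Compare {F1, F3}: its best feasible assignment gives total 651.
Compare {F3, F4}: its best feasible assignment gives total 668.
Every other set of open sites that can feasibly serve all demand totals ≥ 651 even under its best assignment. Minimum: 623.

623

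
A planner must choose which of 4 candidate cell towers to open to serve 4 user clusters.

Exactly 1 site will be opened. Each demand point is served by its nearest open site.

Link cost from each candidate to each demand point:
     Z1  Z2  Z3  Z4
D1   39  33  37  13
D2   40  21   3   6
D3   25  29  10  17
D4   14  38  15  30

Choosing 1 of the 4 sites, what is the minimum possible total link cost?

Open {D2}.
  Z1→D2 40, Z2→D2 21, Z3→D2 3, Z4→D2 6  ⇒ total 70.
Compare {D3}: total 81.
Compare {D4}: total 97.
No size-1 selection does better; minimum is 70.

70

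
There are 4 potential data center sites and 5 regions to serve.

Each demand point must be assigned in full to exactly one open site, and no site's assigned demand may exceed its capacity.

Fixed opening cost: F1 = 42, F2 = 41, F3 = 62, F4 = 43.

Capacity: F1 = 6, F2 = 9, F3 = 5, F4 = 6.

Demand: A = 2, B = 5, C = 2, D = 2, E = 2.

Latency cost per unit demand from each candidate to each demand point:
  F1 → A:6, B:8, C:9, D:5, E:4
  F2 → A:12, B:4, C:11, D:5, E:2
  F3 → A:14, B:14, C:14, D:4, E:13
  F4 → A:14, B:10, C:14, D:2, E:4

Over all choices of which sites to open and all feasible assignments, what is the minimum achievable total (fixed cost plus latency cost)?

147

Open {F1, F2}; cheapest assignment that respects the capacities:
  F1 (cap 6, load 6): A, C, D — cost 2×6 + 2×9 + 2×5 = 40
  F2 (cap 9, load 7): B, E — cost 5×4 + 2×2 = 24
  Shipping 64, fixed 83 → total 147.
  Any other capacity-feasible assignment to {F1, F2} ships for at least 64.
Compare {F2, F4}: its best feasible assignment gives total 162.
Compare {F1, F2, F4}: its best feasible assignment gives total 184.
Every other set of open sites that can feasibly serve all demand totals ≥ 162 even under its best assignment. Minimum: 147.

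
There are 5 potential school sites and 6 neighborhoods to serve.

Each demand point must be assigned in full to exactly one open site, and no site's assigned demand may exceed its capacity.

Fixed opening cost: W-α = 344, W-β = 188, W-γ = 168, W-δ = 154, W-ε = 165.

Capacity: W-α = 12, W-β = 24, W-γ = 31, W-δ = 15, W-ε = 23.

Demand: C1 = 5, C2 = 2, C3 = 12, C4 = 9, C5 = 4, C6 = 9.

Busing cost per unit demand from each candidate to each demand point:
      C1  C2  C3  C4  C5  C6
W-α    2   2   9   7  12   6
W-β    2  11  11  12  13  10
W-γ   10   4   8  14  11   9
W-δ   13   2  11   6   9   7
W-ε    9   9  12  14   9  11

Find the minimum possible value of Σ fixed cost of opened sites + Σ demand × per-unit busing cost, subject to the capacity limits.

Open {W-γ, W-δ}; cheapest assignment that respects the capacities:
  W-γ (cap 31, load 26): C1, C3, C6 — cost 5×10 + 12×8 + 9×9 = 227
  W-δ (cap 15, load 15): C2, C4, C5 — cost 2×2 + 9×6 + 4×9 = 94
  Shipping 321, fixed 322 → total 643.
  Any other capacity-feasible assignment to {W-γ, W-δ} ships for at least 321.
Compare {W-β, W-γ}: its best feasible assignment gives total 703.
Compare {W-γ, W-ε}: its best feasible assignment gives total 725.
Every other set of open sites that can feasibly serve all demand totals ≥ 703 even under its best assignment. Minimum: 643.

643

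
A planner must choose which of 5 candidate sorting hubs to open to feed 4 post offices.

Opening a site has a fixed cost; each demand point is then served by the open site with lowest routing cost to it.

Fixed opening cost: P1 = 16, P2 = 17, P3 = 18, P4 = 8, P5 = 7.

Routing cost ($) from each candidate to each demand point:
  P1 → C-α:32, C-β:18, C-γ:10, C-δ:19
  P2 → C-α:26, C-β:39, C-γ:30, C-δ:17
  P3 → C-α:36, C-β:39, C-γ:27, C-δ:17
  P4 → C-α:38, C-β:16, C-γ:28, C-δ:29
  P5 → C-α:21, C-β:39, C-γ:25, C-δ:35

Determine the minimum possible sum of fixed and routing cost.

Open {P1, P5}: assign each demand point to its cheapest open site.
  C-α→P5 21, C-β→P1 18, C-γ→P1 10, C-δ→P1 19
  routing cost 68, fixed 23 → total 91.
Compare {P1}: routing cost 79 + fixed 16 = 95.
Compare {P1, P4, P5}: routing cost 66 + fixed 31 = 97.
Compare {P1, P4}: routing cost 77 + fixed 24 = 101.
All other subsets cost ≥ 95. Minimum total cost: 91.

91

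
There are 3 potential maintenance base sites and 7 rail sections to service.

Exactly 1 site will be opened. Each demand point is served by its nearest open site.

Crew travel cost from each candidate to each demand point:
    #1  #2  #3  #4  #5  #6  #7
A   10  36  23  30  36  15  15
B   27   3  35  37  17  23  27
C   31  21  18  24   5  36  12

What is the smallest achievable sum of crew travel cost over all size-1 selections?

147

Open {C}.
  #1→C 31, #2→C 21, #3→C 18, #4→C 24, #5→C 5, #6→C 36, #7→C 12  ⇒ total 147.
Compare {A}: total 165.
Compare {B}: total 169.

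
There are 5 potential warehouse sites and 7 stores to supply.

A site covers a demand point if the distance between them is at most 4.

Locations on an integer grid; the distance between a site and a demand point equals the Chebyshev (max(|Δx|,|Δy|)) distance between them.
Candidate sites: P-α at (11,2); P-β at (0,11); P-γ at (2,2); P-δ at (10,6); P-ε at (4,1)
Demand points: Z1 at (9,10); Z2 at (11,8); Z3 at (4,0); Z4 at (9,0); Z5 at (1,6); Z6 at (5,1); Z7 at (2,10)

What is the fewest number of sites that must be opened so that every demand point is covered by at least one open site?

Coverage sets (demand points within 4 of each site):
  P-α: {Z4}
  P-β: {Z7}
  P-γ: {Z3, Z5, Z6}
  P-δ: {Z1, Z2}
  P-ε: {Z3, Z6}
No 3 sites suffice: every size-3 union leaves at least one demand point uncovered.
But {P-α, P-β, P-γ, P-δ} covers everything, so the minimum is 4.

4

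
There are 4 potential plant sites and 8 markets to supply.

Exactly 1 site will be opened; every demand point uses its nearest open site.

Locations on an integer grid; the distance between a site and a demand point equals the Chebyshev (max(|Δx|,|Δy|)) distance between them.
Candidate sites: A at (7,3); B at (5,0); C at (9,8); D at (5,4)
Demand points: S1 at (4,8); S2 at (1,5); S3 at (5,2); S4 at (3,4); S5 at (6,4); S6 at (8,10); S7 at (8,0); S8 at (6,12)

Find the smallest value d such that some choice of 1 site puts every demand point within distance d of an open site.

8

Open {C}.
  Farthest demand point is S2 at distance 8 (to C); all others are ≤ 8.
With {D} the worst case is 8.
With {A} the worst case is 9.
No size-1 selection achieves below 8.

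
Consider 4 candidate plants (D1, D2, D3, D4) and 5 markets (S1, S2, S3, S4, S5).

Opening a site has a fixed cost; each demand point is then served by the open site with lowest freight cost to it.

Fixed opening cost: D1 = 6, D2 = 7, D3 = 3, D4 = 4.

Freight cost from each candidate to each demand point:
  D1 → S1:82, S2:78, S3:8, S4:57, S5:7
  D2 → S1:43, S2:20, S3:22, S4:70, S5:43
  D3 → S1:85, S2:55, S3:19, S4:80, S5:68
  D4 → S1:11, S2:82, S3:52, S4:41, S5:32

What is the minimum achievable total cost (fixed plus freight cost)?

Open {D1, D2, D4}: assign each demand point to its cheapest open site.
  S1→D4 11, S2→D2 20, S3→D1 8, S4→D4 41, S5→D1 7
  freight cost 87, fixed 17 → total 104.
Compare {D1, D2, D3, D4}: freight cost 87 + fixed 20 = 107.
Compare {D1, D3, D4}: freight cost 122 + fixed 13 = 135.
Compare {D2, D4}: freight cost 126 + fixed 11 = 137.
All other subsets cost ≥ 107. Minimum total cost: 104.

104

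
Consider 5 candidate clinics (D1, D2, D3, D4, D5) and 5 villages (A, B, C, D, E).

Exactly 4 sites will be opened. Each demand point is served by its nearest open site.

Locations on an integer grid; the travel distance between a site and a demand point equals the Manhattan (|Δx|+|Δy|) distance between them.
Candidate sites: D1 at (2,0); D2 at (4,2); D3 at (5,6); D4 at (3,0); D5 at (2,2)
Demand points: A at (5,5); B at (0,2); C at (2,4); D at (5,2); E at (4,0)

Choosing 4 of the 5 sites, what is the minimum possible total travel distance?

7

Open {D2, D3, D4, D5}.
  A→D3 1, B→D5 2, C→D5 2, D→D2 1, E→D4 1  ⇒ total 7.
Compare {D1, D2, D3, D5}: total 8.
Compare {D1, D3, D4, D5}: total 9.
No size-4 selection does better; minimum is 7.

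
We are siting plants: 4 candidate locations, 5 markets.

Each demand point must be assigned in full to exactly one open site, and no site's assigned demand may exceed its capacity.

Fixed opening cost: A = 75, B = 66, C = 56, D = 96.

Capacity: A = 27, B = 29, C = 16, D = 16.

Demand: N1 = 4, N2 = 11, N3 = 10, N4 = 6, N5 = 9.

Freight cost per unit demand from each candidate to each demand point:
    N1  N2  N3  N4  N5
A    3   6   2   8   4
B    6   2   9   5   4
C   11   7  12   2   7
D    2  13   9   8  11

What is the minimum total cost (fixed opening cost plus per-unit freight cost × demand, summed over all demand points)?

Open {A, B}; cheapest assignment that respects the capacities:
  A (cap 27, load 23): N1, N3, N5 — cost 4×3 + 10×2 + 9×4 = 68
  B (cap 29, load 17): N2, N4 — cost 11×2 + 6×5 = 52
  Shipping 120, fixed 141 → total 261.
  Any other capacity-feasible assignment to {A, B} ships for at least 120.
Compare {A, B, C}: its best feasible assignment gives total 299.
Compare {A, C}: its best feasible assignment gives total 304.
Every other set of open sites that can feasibly serve all demand totals ≥ 299 even under its best assignment. Minimum: 261.

261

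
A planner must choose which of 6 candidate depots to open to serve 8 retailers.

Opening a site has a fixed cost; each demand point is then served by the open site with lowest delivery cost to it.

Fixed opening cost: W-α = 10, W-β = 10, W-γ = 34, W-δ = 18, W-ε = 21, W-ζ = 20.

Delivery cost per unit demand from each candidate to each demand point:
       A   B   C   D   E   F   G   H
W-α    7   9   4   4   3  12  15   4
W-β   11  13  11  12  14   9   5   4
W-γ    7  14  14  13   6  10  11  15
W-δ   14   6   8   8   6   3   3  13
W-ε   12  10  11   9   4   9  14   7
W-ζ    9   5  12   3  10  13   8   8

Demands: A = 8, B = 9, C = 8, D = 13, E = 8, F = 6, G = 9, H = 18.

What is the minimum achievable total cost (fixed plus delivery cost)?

Open {W-α, W-δ, W-ζ}: assign each demand point to its cheapest open site.
  A→W-α 8×7=56, B→W-ζ 9×5=45, C→W-α 8×4=32, D→W-ζ 13×3=39, E→W-α 8×3=24, F→W-δ 6×3=18, G→W-δ 9×3=27, H→W-α 18×4=72
  delivery cost 313, fixed 48 → total 361.
Compare {W-α, W-δ}: delivery cost 335 + fixed 28 = 363.
Compare {W-α, W-β, W-δ, W-ζ}: delivery cost 313 + fixed 58 = 371.
Compare {W-α, W-β, W-δ}: delivery cost 335 + fixed 38 = 373.
All other subsets cost ≥ 363. Minimum total cost: 361.

361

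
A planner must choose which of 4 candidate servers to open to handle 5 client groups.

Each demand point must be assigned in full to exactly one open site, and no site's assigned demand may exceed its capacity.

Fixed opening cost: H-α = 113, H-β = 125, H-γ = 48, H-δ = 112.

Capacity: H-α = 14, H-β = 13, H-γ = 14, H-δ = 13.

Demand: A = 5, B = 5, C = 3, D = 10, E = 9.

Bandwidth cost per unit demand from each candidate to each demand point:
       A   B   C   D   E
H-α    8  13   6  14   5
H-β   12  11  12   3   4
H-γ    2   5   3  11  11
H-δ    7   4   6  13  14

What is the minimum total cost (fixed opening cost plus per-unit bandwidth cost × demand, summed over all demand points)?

Open {H-α, H-β, H-γ}; cheapest assignment that respects the capacities:
  H-α (cap 14, load 9): E — cost 9×5 = 45
  H-β (cap 13, load 10): D — cost 10×3 = 30
  H-γ (cap 14, load 13): A, B, C — cost 5×2 + 5×5 + 3×3 = 44
  Shipping 119, fixed 286 → total 405.
  Any other capacity-feasible assignment to {H-α, H-β, H-γ} ships for at least 119.
Compare {H-β, H-γ, H-δ}: its best feasible assignment gives total 462.
Compare {H-α, H-γ, H-δ}: its best feasible assignment gives total 492.
Every other set of open sites that can feasibly serve all demand totals ≥ 462 even under its best assignment. Minimum: 405.

405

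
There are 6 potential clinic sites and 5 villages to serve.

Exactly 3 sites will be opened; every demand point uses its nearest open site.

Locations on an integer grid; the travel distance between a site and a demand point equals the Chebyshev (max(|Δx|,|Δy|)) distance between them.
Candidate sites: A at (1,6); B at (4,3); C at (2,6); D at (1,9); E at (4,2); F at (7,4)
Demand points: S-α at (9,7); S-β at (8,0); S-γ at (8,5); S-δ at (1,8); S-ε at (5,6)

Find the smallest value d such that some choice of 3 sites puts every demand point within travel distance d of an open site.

Open {A, B, F}.
  Farthest demand point is S-β at travel distance 4 (to B); all others are ≤ 4.
With {A, C, F} the worst case is 4.
With {A, D, F} the worst case is 4.
No size-3 selection achieves below 4.

4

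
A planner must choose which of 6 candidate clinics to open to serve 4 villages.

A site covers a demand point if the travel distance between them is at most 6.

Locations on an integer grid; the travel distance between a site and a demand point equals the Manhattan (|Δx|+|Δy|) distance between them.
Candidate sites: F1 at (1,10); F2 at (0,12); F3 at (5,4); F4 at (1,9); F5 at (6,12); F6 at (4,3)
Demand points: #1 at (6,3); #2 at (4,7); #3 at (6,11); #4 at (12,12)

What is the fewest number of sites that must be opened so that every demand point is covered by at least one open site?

2

Coverage sets (demand points within 6 of each site):
  F1: {#2, #3}
  F2: {}
  F3: {#1, #2}
  F4: {#2}
  F5: {#3, #4}
  F6: {#1, #2}
No single site covers all 4 demand points.
But {F3, F5} covers everything, so the minimum is 2.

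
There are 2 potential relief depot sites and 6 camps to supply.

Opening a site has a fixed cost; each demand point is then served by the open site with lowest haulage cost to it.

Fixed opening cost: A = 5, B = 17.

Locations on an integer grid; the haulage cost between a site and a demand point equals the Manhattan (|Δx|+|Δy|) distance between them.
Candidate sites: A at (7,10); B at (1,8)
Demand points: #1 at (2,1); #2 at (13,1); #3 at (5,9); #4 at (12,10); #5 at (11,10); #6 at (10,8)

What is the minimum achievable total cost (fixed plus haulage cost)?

51

Open {A}: assign each demand point to its cheapest open site.
  #1→A 14, #2→A 15, #3→A 3, #4→A 5, #5→A 4, #6→A 5
  haulage cost 46, fixed 5 → total 51.
Compare {A, B}: haulage cost 40 + fixed 22 = 62.
Compare {B}: haulage cost 66 + fixed 17 = 83.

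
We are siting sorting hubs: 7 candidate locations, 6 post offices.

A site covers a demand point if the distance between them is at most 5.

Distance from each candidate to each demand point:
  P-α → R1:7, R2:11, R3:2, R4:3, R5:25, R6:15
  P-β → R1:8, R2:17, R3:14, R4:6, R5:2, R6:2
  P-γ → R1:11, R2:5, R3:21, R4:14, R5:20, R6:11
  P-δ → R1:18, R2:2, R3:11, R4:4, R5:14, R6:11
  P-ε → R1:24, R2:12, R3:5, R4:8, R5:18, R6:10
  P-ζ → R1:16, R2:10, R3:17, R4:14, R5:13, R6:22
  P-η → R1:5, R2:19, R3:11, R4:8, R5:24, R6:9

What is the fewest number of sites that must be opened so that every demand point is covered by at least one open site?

4

Coverage sets (demand points within 5 of each site):
  P-α: {R3, R4}
  P-β: {R5, R6}
  P-γ: {R2}
  P-δ: {R2, R4}
  P-ε: {R3}
  P-ζ: {}
  P-η: {R1}
No 3 sites suffice: every size-3 union leaves at least one demand point uncovered.
But {P-α, P-β, P-γ, P-η} covers everything, so the minimum is 4.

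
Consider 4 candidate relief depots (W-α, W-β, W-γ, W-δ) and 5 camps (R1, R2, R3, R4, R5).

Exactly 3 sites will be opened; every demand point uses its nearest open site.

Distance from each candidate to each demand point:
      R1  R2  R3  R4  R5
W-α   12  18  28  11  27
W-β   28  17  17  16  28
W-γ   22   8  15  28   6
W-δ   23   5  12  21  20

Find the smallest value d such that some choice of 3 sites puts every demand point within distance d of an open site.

12

Open {W-α, W-γ, W-δ}.
  Farthest demand point is R1 at distance 12 (to W-α); all others are ≤ 12.
With {W-α, W-β, W-γ} the worst case is 15.
With {W-α, W-β, W-δ} the worst case is 20.
No size-3 selection achieves below 12.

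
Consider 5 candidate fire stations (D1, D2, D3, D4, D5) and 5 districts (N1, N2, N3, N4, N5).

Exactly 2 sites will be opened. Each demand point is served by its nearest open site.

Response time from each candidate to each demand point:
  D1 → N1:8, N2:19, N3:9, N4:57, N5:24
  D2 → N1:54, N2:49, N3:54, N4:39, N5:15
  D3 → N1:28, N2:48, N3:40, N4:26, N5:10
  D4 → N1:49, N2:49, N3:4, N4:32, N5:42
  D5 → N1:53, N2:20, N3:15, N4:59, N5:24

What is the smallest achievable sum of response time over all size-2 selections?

Open {D1, D3}.
  N1→D1 8, N2→D1 19, N3→D1 9, N4→D3 26, N5→D3 10  ⇒ total 72.
Compare {D1, D4}: total 87.
Compare {D1, D2}: total 90.
No size-2 selection does better; minimum is 72.

72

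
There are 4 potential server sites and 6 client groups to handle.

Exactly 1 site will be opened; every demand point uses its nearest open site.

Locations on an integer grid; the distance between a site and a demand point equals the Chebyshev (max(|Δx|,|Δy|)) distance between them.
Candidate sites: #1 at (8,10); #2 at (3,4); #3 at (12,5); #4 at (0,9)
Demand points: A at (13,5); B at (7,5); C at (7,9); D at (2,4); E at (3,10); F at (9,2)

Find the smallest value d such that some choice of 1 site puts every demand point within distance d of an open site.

Open {#1}.
  Farthest demand point is F at distance 8 (to #1); all others are ≤ 8.
With {#2} the worst case is 10.
With {#3} the worst case is 10.
No size-1 selection achieves below 8.

8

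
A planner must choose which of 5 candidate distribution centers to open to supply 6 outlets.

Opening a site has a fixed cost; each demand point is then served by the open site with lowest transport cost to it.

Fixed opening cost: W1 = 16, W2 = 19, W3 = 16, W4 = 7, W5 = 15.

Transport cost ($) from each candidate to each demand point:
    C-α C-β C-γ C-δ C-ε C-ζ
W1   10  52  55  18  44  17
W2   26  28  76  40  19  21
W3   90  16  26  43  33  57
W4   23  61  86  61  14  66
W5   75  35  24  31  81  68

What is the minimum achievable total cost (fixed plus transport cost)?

Open {W1, W3, W4}: assign each demand point to its cheapest open site.
  C-α→W1 10, C-β→W3 16, C-γ→W3 26, C-δ→W1 18, C-ε→W4 14, C-ζ→W1 17
  transport cost 101, fixed 39 → total 140.
Compare {W1, W3}: transport cost 120 + fixed 32 = 152.
Compare {W1, W3, W4, W5}: transport cost 99 + fixed 54 = 153.
Compare {W1, W4, W5}: transport cost 118 + fixed 38 = 156.
All other subsets cost ≥ 152. Minimum total cost: 140.

140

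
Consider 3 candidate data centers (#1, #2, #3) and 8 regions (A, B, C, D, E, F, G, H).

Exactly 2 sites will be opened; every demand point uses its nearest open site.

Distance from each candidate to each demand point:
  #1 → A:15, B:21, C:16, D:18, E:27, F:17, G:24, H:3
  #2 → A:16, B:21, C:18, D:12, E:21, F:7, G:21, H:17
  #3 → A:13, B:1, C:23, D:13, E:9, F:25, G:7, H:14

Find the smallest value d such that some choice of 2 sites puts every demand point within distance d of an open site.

17

Open {#1, #3}.
  Farthest demand point is F at distance 17 (to #1); all others are ≤ 17.
With {#2, #3} the worst case is 18.
With {#1, #2} the worst case is 21.
No size-2 selection achieves below 17.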